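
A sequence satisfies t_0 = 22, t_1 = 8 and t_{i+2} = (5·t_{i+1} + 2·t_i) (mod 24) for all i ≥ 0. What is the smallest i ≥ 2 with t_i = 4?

Listing terms: t_0 = 22,  t_1 = 8,  t_2 = 12,  t_3 = 4,  t_4 = 20,  t_5 = 12,  t_6 = 4.
Since (t_5, t_6) = (t_2, t_3) = (12, 4) (two consecutive terms determine the rest), the sequence is eventually periodic: after a pre-period of length 2 it cycles with period 3.
The value 4 first appears (with i ≥ 2) at t_3.

3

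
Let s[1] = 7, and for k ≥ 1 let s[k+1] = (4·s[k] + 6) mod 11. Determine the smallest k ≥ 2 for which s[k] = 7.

Computing terms: s[1] = 7; s[2] = 1; s[3] = 10; s[4] = 2; s[5] = 3; s[6] = 7.
Since s[6] = s[1] = 7, the sequence is periodic with period 5.
The value 7 next appears (with k ≥ 2) at s[6].

6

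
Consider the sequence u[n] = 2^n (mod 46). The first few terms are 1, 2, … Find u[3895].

Computing terms: u[0] = 1; u[1] = 2; u[2] = 4; u[3] = 8; u[4] = 16; u[5] = 32; u[6] = 18; u[7] = 36; u[8] = 26; u[9] = 6; u[10] = 12; u[11] = 24; u[12] = 2.
Since u[12] = u[1] = 2, the sequence is eventually periodic: after a pre-period of length 1 it cycles with period 11.
For n ≥ 1, u[n] depends only on (n - 1) mod 11. (3895 - 1) mod 11 = 0, so u[3895] = u[1] = 2.

2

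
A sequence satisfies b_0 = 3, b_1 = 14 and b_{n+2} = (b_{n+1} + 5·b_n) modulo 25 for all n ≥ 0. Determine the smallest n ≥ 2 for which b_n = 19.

b_0 = 3, b_1 = 14, b_2 = 4, b_3 = 24, b_4 = 19, b_5 = 14, b_6 = 9, b_7 = 4, b_8 = 24.
Since (b_7, b_8) = (b_2, b_3) = (4, 24) (two consecutive terms determine the rest), the sequence is eventually periodic: after a pre-period of length 2 it cycles with period 5.
The value 19 first appears (with n ≥ 2) at b_4.

4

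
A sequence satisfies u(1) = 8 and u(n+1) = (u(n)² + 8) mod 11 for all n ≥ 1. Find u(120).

0

Listing terms: u(1) = 8; u(2) = 6; u(3) = 0; u(4) = 8.
The sequence repeats with period 3.
So u(120) = u(1 + ((120-1) mod 3)) = u(3) = 0.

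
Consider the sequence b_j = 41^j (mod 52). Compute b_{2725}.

41

Listing terms: b_0 = 1,  b_1 = 41,  b_2 = 17,  b_3 = 21,  b_4 = 29,  b_5 = 45,  b_6 = 25,  b_7 = 37,  b_8 = 9,  b_9 = 5,  b_{10} = 49,  b_{11} = 33,  b_{12} = 1.
Since b_{12} = b_0 = 1, the sequence is periodic with period 12.
(2725 - 0) mod 12 = 1, so b_{2725} = b_1 = 41.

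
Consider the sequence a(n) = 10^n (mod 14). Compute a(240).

a(1) = 10; a(2) = 2; a(3) = 6; a(4) = 4; a(5) = 12; a(6) = 8; a(7) = 10.
The sequence repeats with period 6.
So a(240) = a(1 + ((240-1) mod 6)) = a(6) = 8.

8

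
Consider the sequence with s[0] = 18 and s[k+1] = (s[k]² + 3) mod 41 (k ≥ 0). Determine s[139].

19

s[0] = 18, s[1] = 40, s[2] = 4, s[3] = 19, s[4] = 36, s[5] = 28, s[6] = 8, s[7] = 26, s[8] = 23, s[9] = 40.
Since s[9] = s[1] = 40, the sequence is eventually periodic: after a pre-period of length 1 it cycles with period 8.
For k ≥ 1, s[k] depends only on (k - 1) mod 8. (139 - 1) mod 8 = 2, so s[139] = s[3] = 19.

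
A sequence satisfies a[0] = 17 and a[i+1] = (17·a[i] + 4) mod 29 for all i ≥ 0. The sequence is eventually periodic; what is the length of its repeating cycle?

4

We have a[0] = 17; a[1] = 3; a[2] = 26; a[3] = 11; a[4] = 17.
Since a[4] = a[0] = 17, the sequence is periodic with period 4.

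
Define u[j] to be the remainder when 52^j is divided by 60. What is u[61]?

u[0] = 1; u[1] = 52; u[2] = 4; u[3] = 28; u[4] = 16; u[5] = 52.
Since u[5] = u[1] = 52, the sequence is eventually periodic: after a pre-period of length 1 it cycles with period 4.
For j ≥ 1, u[j] depends only on (j - 1) mod 4. (61 - 1) mod 4 = 0, so u[61] = u[1] = 52.

52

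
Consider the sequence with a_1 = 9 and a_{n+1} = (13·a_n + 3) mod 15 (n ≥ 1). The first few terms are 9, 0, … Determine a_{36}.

Computing terms: a_1 = 9,  a_2 = 0,  a_3 = 3,  a_4 = 12,  a_5 = 9.
Since a_5 = a_1 = 9, the sequence is periodic with period 4.
So a_{36} = a_{1 + ((36-1) mod 4)} = a_4 = 12.

12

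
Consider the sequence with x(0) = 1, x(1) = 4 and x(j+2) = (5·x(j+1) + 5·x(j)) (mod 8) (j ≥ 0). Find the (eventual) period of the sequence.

Computing terms: x(0) = 1, x(1) = 4, x(2) = 1, x(3) = 1, x(4) = 2, x(5) = 7, x(6) = 5, x(7) = 4, x(8) = 5, x(9) = 5, x(10) = 2, x(11) = 3, x(12) = 1, x(13) = 4.
Since (x(12), x(13)) = (x(0), x(1)) = (1, 4) (two consecutive terms determine the rest), the sequence is periodic with period 12.

12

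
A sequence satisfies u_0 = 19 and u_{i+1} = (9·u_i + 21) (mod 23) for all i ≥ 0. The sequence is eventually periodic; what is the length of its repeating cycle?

Listing terms: u_0 = 19; u_1 = 8; u_2 = 1; u_3 = 7; u_4 = 15; u_5 = 18; u_6 = 22; u_7 = 12; u_8 = 14; u_9 = 9; u_{10} = 10; u_{11} = 19.
The sequence repeats with period 11.

11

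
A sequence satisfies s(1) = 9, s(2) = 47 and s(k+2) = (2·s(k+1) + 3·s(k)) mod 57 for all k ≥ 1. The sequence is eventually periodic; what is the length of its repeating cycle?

18

We have s(1) = 9, s(2) = 47, s(3) = 7, s(4) = 41, s(5) = 46, s(6) = 44, s(7) = 55, s(8) = 14, s(9) = 22, s(10) = 29, s(11) = 10, s(12) = 50, s(13) = 16, s(14) = 11, s(15) = 13, s(16) = 2, s(17) = 43, s(18) = 35, s(19) = 28, s(20) = 47, s(21) = 7.
Since (s(20), s(21)) = (s(2), s(3)) = (47, 7) (two consecutive terms determine the rest), the sequence is eventually periodic: after a pre-period of length 1 it cycles with period 18.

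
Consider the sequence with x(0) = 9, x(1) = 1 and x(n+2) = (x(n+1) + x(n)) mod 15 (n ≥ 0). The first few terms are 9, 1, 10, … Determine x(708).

Computing terms: x(0) = 9, x(1) = 1, x(2) = 10, x(3) = 11, x(4) = 6, x(5) = 2, x(6) = 8, x(7) = 10, x(8) = 3, x(9) = 13, x(10) = 1, x(11) = 14, x(12) = 0, x(13) = 14, x(14) = 14, x(15) = 13, x(16) = 12, x(17) = 10, x(18) = 7, x(19) = 2, x(20) = 9, x(21) = 11, x(22) = 5, x(23) = 1, x(24) = 6, x(25) = 7, x(26) = 13, x(27) = 5, x(28) = 3, x(29) = 8, x(30) = 11, x(31) = 4, x(32) = 0, x(33) = 4, x(34) = 4, x(35) = 8, x(36) = 12, x(37) = 5, x(38) = 2, x(39) = 7, x(40) = 9, x(41) = 1.
The sequence repeats with period 40.
(708 - 0) mod 40 = 28, so x(708) = x(28) = 3.

3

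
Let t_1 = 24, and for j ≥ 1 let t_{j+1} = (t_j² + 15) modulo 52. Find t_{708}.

Computing terms: t_1 = 24; t_2 = 19; t_3 = 12; t_4 = 3; t_5 = 24.
Since t_5 = t_1 = 24, the sequence is periodic with period 4.
(708 - 1) mod 4 = 3, so t_{708} = t_4 = 3.

3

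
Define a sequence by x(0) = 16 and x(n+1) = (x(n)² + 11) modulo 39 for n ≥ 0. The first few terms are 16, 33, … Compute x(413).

21

We have x(0) = 16; x(1) = 33; x(2) = 8; x(3) = 36; x(4) = 20; x(5) = 21; x(6) = 23; x(7) = 33.
Since x(7) = x(1) = 33, the sequence is eventually periodic: after a pre-period of length 1 it cycles with period 6.
For n ≥ 1, x(n) depends only on (n - 1) mod 6. (413 - 1) mod 6 = 4, so x(413) = x(5) = 21.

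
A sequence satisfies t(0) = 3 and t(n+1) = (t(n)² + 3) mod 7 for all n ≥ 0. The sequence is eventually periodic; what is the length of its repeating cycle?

Computing terms: t(0) = 3,  t(1) = 5,  t(2) = 0,  t(3) = 3.
The sequence repeats with period 3.

3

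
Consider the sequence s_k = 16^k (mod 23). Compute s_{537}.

Listing terms: s_0 = 1,  s_1 = 16,  s_2 = 3,  s_3 = 2,  s_4 = 9,  s_5 = 6,  s_6 = 4,  s_7 = 18,  s_8 = 12,  s_9 = 8,  s_{10} = 13,  s_{11} = 1.
The sequence repeats with period 11.
(537 - 0) mod 11 = 9, so s_{537} = s_9 = 8.

8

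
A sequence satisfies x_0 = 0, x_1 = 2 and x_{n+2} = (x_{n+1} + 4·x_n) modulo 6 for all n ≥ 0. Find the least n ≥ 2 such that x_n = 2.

x_0 = 0; x_1 = 2; x_2 = 2; x_3 = 4; x_4 = 0; x_5 = 4; x_6 = 4; x_7 = 2; x_8 = 0; x_9 = 2.
The sequence repeats with period 8.
The value 2 first appears (with n ≥ 2) at x_2.

2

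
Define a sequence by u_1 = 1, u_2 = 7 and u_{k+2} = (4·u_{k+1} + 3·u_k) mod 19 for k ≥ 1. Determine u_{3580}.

8

Computing terms: u_1 = 1,  u_2 = 7,  u_3 = 12,  u_4 = 12,  u_5 = 8,  u_6 = 11,  u_7 = 11,  u_8 = 1,  u_9 = 18,  u_{10} = 18,  u_{11} = 12,  u_{12} = 7,  u_{13} = 7,  u_{14} = 11,  u_{15} = 8,  u_{16} = 8,  u_{17} = 18,  u_{18} = 1,  u_{19} = 1,  u_{20} = 7.
The sequence repeats with period 18.
(3580 - 1) mod 18 = 15, so u_{3580} = u_{16} = 8.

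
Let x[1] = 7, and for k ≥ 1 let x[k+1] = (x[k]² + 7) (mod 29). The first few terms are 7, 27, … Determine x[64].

7

We have x[1] = 7; x[2] = 27; x[3] = 11; x[4] = 12; x[5] = 6; x[6] = 14; x[7] = 0; x[8] = 7.
Since x[8] = x[1] = 7, the sequence is periodic with period 7.
(64 - 1) mod 7 = 0, so x[64] = x[1] = 7.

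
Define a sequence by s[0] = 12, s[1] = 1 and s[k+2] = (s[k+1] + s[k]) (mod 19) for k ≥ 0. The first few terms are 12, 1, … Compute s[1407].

We have s[0] = 12,  s[1] = 1,  s[2] = 13,  s[3] = 14,  s[4] = 8,  s[5] = 3,  s[6] = 11,  s[7] = 14,  s[8] = 6,  s[9] = 1,  s[10] = 7,  s[11] = 8,  s[12] = 15,  s[13] = 4,  s[14] = 0,  s[15] = 4,  s[16] = 4,  s[17] = 8,  s[18] = 12,  s[19] = 1.
The sequence repeats with period 18.
So s[1407] = s[0 + ((1407-0) mod 18)] = s[3] = 14.

14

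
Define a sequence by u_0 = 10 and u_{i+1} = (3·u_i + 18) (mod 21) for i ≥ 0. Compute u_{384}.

3

Computing terms: u_0 = 10, u_1 = 6, u_2 = 15, u_3 = 0, u_4 = 18, u_5 = 9, u_6 = 3, u_7 = 6.
Since u_7 = u_1 = 6, the sequence is eventually periodic: after a pre-period of length 1 it cycles with period 6.
For i ≥ 1, u_i depends only on (i - 1) mod 6. (384 - 1) mod 6 = 5, so u_{384} = u_6 = 3.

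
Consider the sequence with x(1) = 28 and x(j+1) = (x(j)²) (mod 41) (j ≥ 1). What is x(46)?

37

Computing terms: x(1) = 28,  x(2) = 5,  x(3) = 25,  x(4) = 10,  x(5) = 18,  x(6) = 37,  x(7) = 16,  x(8) = 10.
Since x(8) = x(4) = 10, the sequence is eventually periodic: after a pre-period of length 3 it cycles with period 4.
For j ≥ 4, x(j) depends only on (j - 4) mod 4. (46 - 4) mod 4 = 2, so x(46) = x(6) = 37.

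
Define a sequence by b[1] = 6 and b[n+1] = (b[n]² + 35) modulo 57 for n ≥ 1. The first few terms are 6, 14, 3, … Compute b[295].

Listing terms: b[1] = 6, b[2] = 14, b[3] = 3, b[4] = 44, b[5] = 33, b[6] = 41, b[7] = 6.
The sequence repeats with period 6.
(295 - 1) mod 6 = 0, so b[295] = b[1] = 6.

6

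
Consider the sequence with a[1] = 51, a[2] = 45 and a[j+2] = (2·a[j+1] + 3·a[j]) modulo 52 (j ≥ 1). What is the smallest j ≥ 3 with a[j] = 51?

We have a[1] = 51,  a[2] = 45,  a[3] = 35,  a[4] = 49,  a[5] = 47,  a[6] = 33,  a[7] = 51,  a[8] = 45.
The sequence repeats with period 6.
The value 51 next appears (with j ≥ 3) at a[7].

7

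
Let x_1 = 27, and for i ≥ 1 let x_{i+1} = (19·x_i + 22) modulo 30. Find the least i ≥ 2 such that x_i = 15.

4

x_1 = 27; x_2 = 25; x_3 = 17; x_4 = 15; x_5 = 7; x_6 = 5; x_7 = 27.
Since x_7 = x_1 = 27, the sequence is periodic with period 6.
The value 15 first appears (with i ≥ 2) at x_4.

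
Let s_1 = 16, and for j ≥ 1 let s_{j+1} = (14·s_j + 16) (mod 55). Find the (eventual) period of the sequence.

10

We have s_1 = 16; s_2 = 20; s_3 = 21; s_4 = 35; s_5 = 11; s_6 = 5; s_7 = 31; s_8 = 10; s_9 = 46; s_{10} = 0; s_{11} = 16.
Since s_{11} = s_1 = 16, the sequence is periodic with period 10.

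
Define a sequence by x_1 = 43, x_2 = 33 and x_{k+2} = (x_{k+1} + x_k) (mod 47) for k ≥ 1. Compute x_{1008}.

x_1 = 43,  x_2 = 33,  x_3 = 29,  x_4 = 15,  x_5 = 44,  x_6 = 12,  x_7 = 9,  x_8 = 21,  x_9 = 30,  x_{10} = 4,  x_{11} = 34,  x_{12} = 38,  x_{13} = 25,  x_{14} = 16,  x_{15} = 41,  x_{16} = 10,  x_{17} = 4,  x_{18} = 14,  x_{19} = 18,  x_{20} = 32,  x_{21} = 3,  x_{22} = 35,  x_{23} = 38,  x_{24} = 26,  x_{25} = 17,  x_{26} = 43,  x_{27} = 13,  x_{28} = 9,  x_{29} = 22,  x_{30} = 31,  x_{31} = 6,  x_{32} = 37,  x_{33} = 43,  x_{34} = 33.
The sequence repeats with period 32.
So x_{1008} = x_{1 + ((1008-1) mod 32)} = x_{16} = 10.

10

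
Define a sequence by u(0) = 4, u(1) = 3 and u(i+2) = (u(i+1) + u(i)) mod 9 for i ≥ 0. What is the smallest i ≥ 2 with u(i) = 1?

Computing terms: u(0) = 4, u(1) = 3, u(2) = 7, u(3) = 1, u(4) = 8, u(5) = 0, u(6) = 8, u(7) = 8, u(8) = 7, u(9) = 6, u(10) = 4, u(11) = 1, u(12) = 5, u(13) = 6, u(14) = 2, u(15) = 8, u(16) = 1, u(17) = 0, u(18) = 1, u(19) = 1, u(20) = 2, u(21) = 3, u(22) = 5, u(23) = 8, u(24) = 4, u(25) = 3.
The sequence repeats with period 24.
The value 1 first appears (with i ≥ 2) at u(3).

3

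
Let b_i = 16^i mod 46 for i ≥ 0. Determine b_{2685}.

16

Listing terms: b_0 = 1, b_1 = 16, b_2 = 26, b_3 = 2, b_4 = 32, b_5 = 6, b_6 = 4, b_7 = 18, b_8 = 12, b_9 = 8, b_{10} = 36, b_{11} = 24, b_{12} = 16.
Since b_{12} = b_1 = 16, the sequence is eventually periodic: after a pre-period of length 1 it cycles with period 11.
For i ≥ 1, b_i depends only on (i - 1) mod 11. (2685 - 1) mod 11 = 0, so b_{2685} = b_1 = 16.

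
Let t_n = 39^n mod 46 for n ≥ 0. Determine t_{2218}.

We have t_0 = 1,  t_1 = 39,  t_2 = 3,  t_3 = 25,  t_4 = 9,  t_5 = 29,  t_6 = 27,  t_7 = 41,  t_8 = 35,  t_9 = 31,  t_{10} = 13,  t_{11} = 1.
Since t_{11} = t_0 = 1, the sequence is periodic with period 11.
(2218 - 0) mod 11 = 7, so t_{2218} = t_7 = 41.

41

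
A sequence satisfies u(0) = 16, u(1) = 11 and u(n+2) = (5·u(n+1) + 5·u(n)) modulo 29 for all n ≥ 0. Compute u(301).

We have u(0) = 16,  u(1) = 11,  u(2) = 19,  u(3) = 5,  u(4) = 4,  u(5) = 16,  u(6) = 13,  u(7) = 0,  u(8) = 7,  u(9) = 6,  u(10) = 7,  u(11) = 7,  u(12) = 12,  u(13) = 8,  u(14) = 13,  u(15) = 18,  u(16) = 10,  u(17) = 24,  u(18) = 25,  u(19) = 13,  u(20) = 16,  u(21) = 0,  u(22) = 22,  u(23) = 23,  u(24) = 22,  u(25) = 22,  u(26) = 17,  u(27) = 21,  u(28) = 16,  u(29) = 11.
The sequence repeats with period 28.
So u(301) = u(0 + ((301-0) mod 28)) = u(21) = 0.

0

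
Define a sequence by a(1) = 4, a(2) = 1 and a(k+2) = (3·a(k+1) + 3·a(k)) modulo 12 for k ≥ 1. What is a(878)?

9

Computing terms: a(1) = 4,  a(2) = 1,  a(3) = 3,  a(4) = 0,  a(5) = 9,  a(6) = 3,  a(7) = 0.
Since (a(6), a(7)) = (a(3), a(4)) = (3, 0) (two consecutive terms determine the rest), the sequence is eventually periodic: after a pre-period of length 2 it cycles with period 3.
For k ≥ 3, a(k) depends only on (k - 3) mod 3. (878 - 3) mod 3 = 2, so a(878) = a(5) = 9.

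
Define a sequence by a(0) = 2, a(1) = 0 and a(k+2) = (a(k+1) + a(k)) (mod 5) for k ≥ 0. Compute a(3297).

4

We have a(0) = 2,  a(1) = 0,  a(2) = 2,  a(3) = 2,  a(4) = 4,  a(5) = 1,  a(6) = 0,  a(7) = 1,  a(8) = 1,  a(9) = 2,  a(10) = 3,  a(11) = 0,  a(12) = 3,  a(13) = 3,  a(14) = 1,  a(15) = 4,  a(16) = 0,  a(17) = 4,  a(18) = 4,  a(19) = 3,  a(20) = 2,  a(21) = 0.
Since (a(20), a(21)) = (a(0), a(1)) = (2, 0) (two consecutive terms determine the rest), the sequence is periodic with period 20.
So a(3297) = a(0 + ((3297-0) mod 20)) = a(17) = 4.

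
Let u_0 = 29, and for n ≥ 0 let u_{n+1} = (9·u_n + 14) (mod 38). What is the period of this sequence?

9

Computing terms: u_0 = 29, u_1 = 9, u_2 = 19, u_3 = 33, u_4 = 7, u_5 = 1, u_6 = 23, u_7 = 31, u_8 = 27, u_9 = 29.
The sequence repeats with period 9.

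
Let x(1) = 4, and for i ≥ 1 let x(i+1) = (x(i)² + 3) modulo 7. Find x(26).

5

Computing terms: x(1) = 4; x(2) = 5; x(3) = 0; x(4) = 3; x(5) = 5.
Since x(5) = x(2) = 5, the sequence is eventually periodic: after a pre-period of length 1 it cycles with period 3.
For i ≥ 2, x(i) depends only on (i - 2) mod 3. (26 - 2) mod 3 = 0, so x(26) = x(2) = 5.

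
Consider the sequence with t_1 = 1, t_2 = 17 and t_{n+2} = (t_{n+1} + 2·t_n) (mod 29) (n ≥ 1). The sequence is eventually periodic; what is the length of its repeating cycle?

t_1 = 1,  t_2 = 17,  t_3 = 19,  t_4 = 24,  t_5 = 4,  t_6 = 23,  t_7 = 2,  t_8 = 19,  t_9 = 23,  t_{10} = 3,  t_{11} = 20,  t_{12} = 26,  t_{13} = 8,  t_{14} = 2,  t_{15} = 18,  t_{16} = 22,  t_{17} = 0,  t_{18} = 15,  t_{19} = 15,  t_{20} = 16,  t_{21} = 17,  t_{22} = 20,  t_{23} = 25,  t_{24} = 7,  t_{25} = 28,  t_{26} = 13,  t_{27} = 11,  t_{28} = 8,  t_{29} = 1,  t_{30} = 17.
The sequence repeats with period 28.

28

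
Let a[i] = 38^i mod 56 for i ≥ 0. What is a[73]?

a[0] = 1, a[1] = 38, a[2] = 44, a[3] = 48, a[4] = 32, a[5] = 40, a[6] = 8, a[7] = 24, a[8] = 16, a[9] = 48.
Since a[9] = a[3] = 48, the sequence is eventually periodic: after a pre-period of length 3 it cycles with period 6.
For i ≥ 3, a[i] depends only on (i - 3) mod 6. (73 - 3) mod 6 = 4, so a[73] = a[7] = 24.

24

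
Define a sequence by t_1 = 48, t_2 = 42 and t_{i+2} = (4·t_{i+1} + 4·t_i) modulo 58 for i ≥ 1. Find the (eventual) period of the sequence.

Computing terms: t_1 = 48,  t_2 = 42,  t_3 = 12,  t_4 = 42,  t_5 = 42,  t_6 = 46,  t_7 = 4,  t_8 = 26,  t_9 = 4,  t_{10} = 4,  t_{11} = 32,  t_{12} = 28,  t_{13} = 8,  t_{14} = 28,  t_{15} = 28,  t_{16} = 50,  t_{17} = 22,  t_{18} = 56,  t_{19} = 22,  t_{20} = 22,  t_{21} = 2,  t_{22} = 38,  t_{23} = 44,  t_{24} = 38,  t_{25} = 38,  t_{26} = 14,  t_{27} = 34,  t_{28} = 18,  t_{29} = 34,  t_{30} = 34,  t_{31} = 40,  t_{32} = 6,  t_{33} = 10,  t_{34} = 6,  t_{35} = 6,  t_{36} = 48,  t_{37} = 42.
Since (t_{36}, t_{37}) = (t_1, t_2) = (48, 42) (two consecutive terms determine the rest), the sequence is periodic with period 35.

35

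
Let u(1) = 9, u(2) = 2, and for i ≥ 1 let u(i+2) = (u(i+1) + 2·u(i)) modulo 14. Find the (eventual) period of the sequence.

6

Listing terms: u(1) = 9,  u(2) = 2,  u(3) = 6,  u(4) = 10,  u(5) = 8,  u(6) = 0,  u(7) = 2,  u(8) = 2,  u(9) = 6.
Since (u(8), u(9)) = (u(2), u(3)) = (2, 6) (two consecutive terms determine the rest), the sequence is eventually periodic: after a pre-period of length 1 it cycles with period 6.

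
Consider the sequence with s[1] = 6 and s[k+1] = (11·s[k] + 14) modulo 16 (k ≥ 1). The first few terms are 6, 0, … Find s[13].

We have s[1] = 6, s[2] = 0, s[3] = 14, s[4] = 8, s[5] = 6.
Since s[5] = s[1] = 6, the sequence is periodic with period 4.
(13 - 1) mod 4 = 0, so s[13] = s[1] = 6.

6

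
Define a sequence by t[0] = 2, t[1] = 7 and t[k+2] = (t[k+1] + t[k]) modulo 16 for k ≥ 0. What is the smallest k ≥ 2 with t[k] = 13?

8

t[0] = 2, t[1] = 7, t[2] = 9, t[3] = 0, t[4] = 9, t[5] = 9, t[6] = 2, t[7] = 11, t[8] = 13, t[9] = 8, t[10] = 5, t[11] = 13, t[12] = 2, t[13] = 15, t[14] = 1, t[15] = 0, t[16] = 1, t[17] = 1, t[18] = 2, t[19] = 3, t[20] = 5, t[21] = 8, t[22] = 13, t[23] = 5, t[24] = 2, t[25] = 7.
Since (t[24], t[25]) = (t[0], t[1]) = (2, 7) (two consecutive terms determine the rest), the sequence is periodic with period 24.
The value 13 first appears (with k ≥ 2) at t[8].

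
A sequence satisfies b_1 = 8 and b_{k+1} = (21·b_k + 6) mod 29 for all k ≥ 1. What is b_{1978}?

24

b_1 = 8, b_2 = 0, b_3 = 6, b_4 = 16, b_5 = 23, b_6 = 25, b_7 = 9, b_8 = 21, b_9 = 12, b_{10} = 26, b_{11} = 1, b_{12} = 27, b_{13} = 22, b_{14} = 4, b_{15} = 3, b_{16} = 11, b_{17} = 5, b_{18} = 24, b_{19} = 17, b_{20} = 15, b_{21} = 2, b_{22} = 19, b_{23} = 28, b_{24} = 14, b_{25} = 10, b_{26} = 13, b_{27} = 18, b_{28} = 7, b_{29} = 8.
The sequence repeats with period 28.
(1978 - 1) mod 28 = 17, so b_{1978} = b_{18} = 24.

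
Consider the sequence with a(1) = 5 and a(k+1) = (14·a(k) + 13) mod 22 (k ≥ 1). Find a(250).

1

a(1) = 5,  a(2) = 17,  a(3) = 9,  a(4) = 7,  a(5) = 1,  a(6) = 5.
The sequence repeats with period 5.
(250 - 1) mod 5 = 4, so a(250) = a(5) = 1.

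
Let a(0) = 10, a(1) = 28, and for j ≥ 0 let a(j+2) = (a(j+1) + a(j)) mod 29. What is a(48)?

We have a(0) = 10, a(1) = 28, a(2) = 9, a(3) = 8, a(4) = 17, a(5) = 25, a(6) = 13, a(7) = 9, a(8) = 22, a(9) = 2, a(10) = 24, a(11) = 26, a(12) = 21, a(13) = 18, a(14) = 10, a(15) = 28.
The sequence repeats with period 14.
So a(48) = a(0 + ((48-0) mod 14)) = a(6) = 13.

13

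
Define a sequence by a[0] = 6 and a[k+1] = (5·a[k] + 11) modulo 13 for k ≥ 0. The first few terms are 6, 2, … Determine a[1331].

a[0] = 6,  a[1] = 2,  a[2] = 8,  a[3] = 12,  a[4] = 6.
Since a[4] = a[0] = 6, the sequence is periodic with period 4.
(1331 - 0) mod 4 = 3, so a[1331] = a[3] = 12.

12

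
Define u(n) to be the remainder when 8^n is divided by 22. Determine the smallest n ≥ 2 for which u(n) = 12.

u(1) = 8,  u(2) = 20,  u(3) = 6,  u(4) = 4,  u(5) = 10,  u(6) = 14,  u(7) = 2,  u(8) = 16,  u(9) = 18,  u(10) = 12,  u(11) = 8.
Since u(11) = u(1) = 8, the sequence is periodic with period 10.
The value 12 first appears (with n ≥ 2) at u(10).

10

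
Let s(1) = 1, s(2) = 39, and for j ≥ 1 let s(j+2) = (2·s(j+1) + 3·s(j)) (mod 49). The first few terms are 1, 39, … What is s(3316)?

13

s(1) = 1, s(2) = 39, s(3) = 32, s(4) = 34, s(5) = 17, s(6) = 38, s(7) = 29, s(8) = 25, s(9) = 39, s(10) = 6, s(11) = 31, s(12) = 31, s(13) = 8, s(14) = 11, s(15) = 46, s(16) = 27, s(17) = 45, s(18) = 24, s(19) = 36, s(20) = 46, s(21) = 4, s(22) = 48, s(23) = 10, s(24) = 17, s(25) = 15, s(26) = 32, s(27) = 11, s(28) = 20, s(29) = 24, s(30) = 10, s(31) = 43, s(32) = 18, s(33) = 18, s(34) = 41, s(35) = 38, s(36) = 3, s(37) = 22, s(38) = 4, s(39) = 25, s(40) = 13, s(41) = 3, s(42) = 45, s(43) = 1, s(44) = 39.
The sequence repeats with period 42.
So s(3316) = s(1 + ((3316-1) mod 42)) = s(40) = 13.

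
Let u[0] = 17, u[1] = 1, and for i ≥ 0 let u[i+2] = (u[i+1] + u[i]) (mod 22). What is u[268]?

Listing terms: u[0] = 17,  u[1] = 1,  u[2] = 18,  u[3] = 19,  u[4] = 15,  u[5] = 12,  u[6] = 5,  u[7] = 17,  u[8] = 0,  u[9] = 17,  u[10] = 17,  u[11] = 12,  u[12] = 7,  u[13] = 19,  u[14] = 4,  u[15] = 1,  u[16] = 5,  u[17] = 6,  u[18] = 11,  u[19] = 17,  u[20] = 6,  u[21] = 1,  u[22] = 7,  u[23] = 8,  u[24] = 15,  u[25] = 1,  u[26] = 16,  u[27] = 17,  u[28] = 11,  u[29] = 6,  u[30] = 17,  u[31] = 1.
The sequence repeats with period 30.
So u[268] = u[0 + ((268-0) mod 30)] = u[28] = 11.

11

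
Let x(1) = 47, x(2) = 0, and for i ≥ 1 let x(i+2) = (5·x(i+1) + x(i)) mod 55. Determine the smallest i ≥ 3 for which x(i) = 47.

We have x(1) = 47,  x(2) = 0,  x(3) = 47,  x(4) = 15,  x(5) = 12,  x(6) = 20,  x(7) = 2,  x(8) = 30,  x(9) = 42,  x(10) = 20,  x(11) = 32,  x(12) = 15,  x(13) = 52,  x(14) = 0,  x(15) = 52,  x(16) = 40,  x(17) = 32,  x(18) = 35,  x(19) = 42,  x(20) = 25,  x(21) = 2,  x(22) = 35,  x(23) = 12,  x(24) = 40,  x(25) = 47,  x(26) = 0.
Since (x(25), x(26)) = (x(1), x(2)) = (47, 0) (two consecutive terms determine the rest), the sequence is periodic with period 24.
The value 47 first appears (with i ≥ 3) at x(3).

3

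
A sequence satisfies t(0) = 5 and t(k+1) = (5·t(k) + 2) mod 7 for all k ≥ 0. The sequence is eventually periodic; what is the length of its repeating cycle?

6

t(0) = 5; t(1) = 6; t(2) = 4; t(3) = 1; t(4) = 0; t(5) = 2; t(6) = 5.
Since t(6) = t(0) = 5, the sequence is periodic with period 6.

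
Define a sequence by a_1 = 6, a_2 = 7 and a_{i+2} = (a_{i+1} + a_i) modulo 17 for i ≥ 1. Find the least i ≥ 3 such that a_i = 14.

22

a_1 = 6,  a_2 = 7,  a_3 = 13,  a_4 = 3,  a_5 = 16,  a_6 = 2,  a_7 = 1,  a_8 = 3,  a_9 = 4,  a_{10} = 7,  a_{11} = 11,  a_{12} = 1,  a_{13} = 12,  a_{14} = 13,  a_{15} = 8,  a_{16} = 4,  a_{17} = 12,  a_{18} = 16,  a_{19} = 11,  a_{20} = 10,  a_{21} = 4,  a_{22} = 14,  a_{23} = 1,  a_{24} = 15,  a_{25} = 16,  a_{26} = 14,  a_{27} = 13,  a_{28} = 10,  a_{29} = 6,  a_{30} = 16,  a_{31} = 5,  a_{32} = 4,  a_{33} = 9,  a_{34} = 13,  a_{35} = 5,  a_{36} = 1,  a_{37} = 6,  a_{38} = 7.
Since (a_{37}, a_{38}) = (a_1, a_2) = (6, 7) (two consecutive terms determine the rest), the sequence is periodic with period 36.
The value 14 first appears (with i ≥ 3) at a_{22}.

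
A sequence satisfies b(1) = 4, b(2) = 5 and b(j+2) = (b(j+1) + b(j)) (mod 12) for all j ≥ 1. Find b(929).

7

Computing terms: b(1) = 4; b(2) = 5; b(3) = 9; b(4) = 2; b(5) = 11; b(6) = 1; b(7) = 0; b(8) = 1; b(9) = 1; b(10) = 2; b(11) = 3; b(12) = 5; b(13) = 8; b(14) = 1; b(15) = 9; b(16) = 10; b(17) = 7; b(18) = 5; b(19) = 0; b(20) = 5; b(21) = 5; b(22) = 10; b(23) = 3; b(24) = 1; b(25) = 4; b(26) = 5.
The sequence repeats with period 24.
(929 - 1) mod 24 = 16, so b(929) = b(17) = 7.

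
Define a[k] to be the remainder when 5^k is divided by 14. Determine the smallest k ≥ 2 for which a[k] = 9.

4

We have a[1] = 5,  a[2] = 11,  a[3] = 13,  a[4] = 9,  a[5] = 3,  a[6] = 1,  a[7] = 5.
The sequence repeats with period 6.
The value 9 first appears (with k ≥ 2) at a[4].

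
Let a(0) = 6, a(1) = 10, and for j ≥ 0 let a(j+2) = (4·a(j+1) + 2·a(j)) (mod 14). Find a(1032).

Listing terms: a(0) = 6; a(1) = 10; a(2) = 10; a(3) = 4; a(4) = 8; a(5) = 12; a(6) = 8; a(7) = 0; a(8) = 2; a(9) = 8; a(10) = 8; a(11) = 6; a(12) = 12; a(13) = 4; a(14) = 12; a(15) = 0; a(16) = 10; a(17) = 12; a(18) = 12; a(19) = 2; a(20) = 4; a(21) = 6; a(22) = 4; a(23) = 0; a(24) = 8; a(25) = 4; a(26) = 4; a(27) = 10; a(28) = 6; a(29) = 2; a(30) = 6; a(31) = 0; a(32) = 12; a(33) = 6; a(34) = 6; a(35) = 8; a(36) = 2; a(37) = 10; a(38) = 2; a(39) = 0; a(40) = 4; a(41) = 2; a(42) = 2; a(43) = 12; a(44) = 10; a(45) = 8; a(46) = 10; a(47) = 0; a(48) = 6; a(49) = 10.
The sequence repeats with period 48.
(1032 - 0) mod 48 = 24, so a(1032) = a(24) = 8.

8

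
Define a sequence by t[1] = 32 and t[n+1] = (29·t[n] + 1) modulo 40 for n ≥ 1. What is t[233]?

32

t[1] = 32,  t[2] = 9,  t[3] = 22,  t[4] = 39,  t[5] = 12,  t[6] = 29,  t[7] = 2,  t[8] = 19,  t[9] = 32.
Since t[9] = t[1] = 32, the sequence is periodic with period 8.
(233 - 1) mod 8 = 0, so t[233] = t[1] = 32.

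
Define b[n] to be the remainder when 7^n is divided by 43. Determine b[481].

7

Listing terms: b[0] = 1; b[1] = 7; b[2] = 6; b[3] = 42; b[4] = 36; b[5] = 37; b[6] = 1.
The sequence repeats with period 6.
So b[481] = b[0 + ((481-0) mod 6)] = b[1] = 7.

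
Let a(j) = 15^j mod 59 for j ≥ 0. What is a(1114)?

Computing terms: a(0) = 1, a(1) = 15, a(2) = 48, a(3) = 12, a(4) = 3, a(5) = 45, a(6) = 26, a(7) = 36, a(8) = 9, a(9) = 17, a(10) = 19, a(11) = 49, a(12) = 27, a(13) = 51, a(14) = 57, a(15) = 29, a(16) = 22, a(17) = 35, a(18) = 53, a(19) = 28, a(20) = 7, a(21) = 46, a(22) = 41, a(23) = 25, a(24) = 21, a(25) = 20, a(26) = 5, a(27) = 16, a(28) = 4, a(29) = 1.
Since a(29) = a(0) = 1, the sequence is periodic with period 29.
(1114 - 0) mod 29 = 12, so a(1114) = a(12) = 27.

27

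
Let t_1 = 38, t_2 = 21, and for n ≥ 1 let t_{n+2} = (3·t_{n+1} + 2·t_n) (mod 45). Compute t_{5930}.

21

Listing terms: t_1 = 38, t_2 = 21, t_3 = 4, t_4 = 9, t_5 = 35, t_6 = 33, t_7 = 34, t_8 = 33, t_9 = 32, t_{10} = 27, t_{11} = 10, t_{12} = 39, t_{13} = 2, t_{14} = 39, t_{15} = 31, t_{16} = 36, t_{17} = 35, t_{18} = 42, t_{19} = 16, t_{20} = 42, t_{21} = 23, t_{22} = 18, t_{23} = 10, t_{24} = 21, t_{25} = 38, t_{26} = 21.
Since (t_{25}, t_{26}) = (t_1, t_2) = (38, 21) (two consecutive terms determine the rest), the sequence is periodic with period 24.
So t_{5930} = t_{1 + ((5930-1) mod 24)} = t_2 = 21.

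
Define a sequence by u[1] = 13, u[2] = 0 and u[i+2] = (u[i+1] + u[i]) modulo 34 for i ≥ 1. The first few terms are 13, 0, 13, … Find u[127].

21

We have u[1] = 13, u[2] = 0, u[3] = 13, u[4] = 13, u[5] = 26, u[6] = 5, u[7] = 31, u[8] = 2, u[9] = 33, u[10] = 1, u[11] = 0, u[12] = 1, u[13] = 1, u[14] = 2, u[15] = 3, u[16] = 5, u[17] = 8, u[18] = 13, u[19] = 21, u[20] = 0, u[21] = 21, u[22] = 21, u[23] = 8, u[24] = 29, u[25] = 3, u[26] = 32, u[27] = 1, u[28] = 33, u[29] = 0, u[30] = 33, u[31] = 33, u[32] = 32, u[33] = 31, u[34] = 29, u[35] = 26, u[36] = 21, u[37] = 13, u[38] = 0.
The sequence repeats with period 36.
So u[127] = u[1 + ((127-1) mod 36)] = u[19] = 21.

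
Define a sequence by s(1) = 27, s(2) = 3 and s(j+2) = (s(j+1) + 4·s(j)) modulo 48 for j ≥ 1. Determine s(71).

15

Listing terms: s(1) = 27,  s(2) = 3,  s(3) = 15,  s(4) = 27,  s(5) = 39,  s(6) = 3,  s(7) = 15.
Since (s(6), s(7)) = (s(2), s(3)) = (3, 15) (two consecutive terms determine the rest), the sequence is eventually periodic: after a pre-period of length 1 it cycles with period 4.
For j ≥ 2, s(j) depends only on (j - 2) mod 4. (71 - 2) mod 4 = 1, so s(71) = s(3) = 15.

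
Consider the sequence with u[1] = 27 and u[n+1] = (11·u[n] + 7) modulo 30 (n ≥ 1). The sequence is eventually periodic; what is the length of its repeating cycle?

We have u[1] = 27, u[2] = 4, u[3] = 21, u[4] = 28, u[5] = 15, u[6] = 22, u[7] = 9, u[8] = 16, u[9] = 3, u[10] = 10, u[11] = 27.
Since u[11] = u[1] = 27, the sequence is periodic with period 10.

10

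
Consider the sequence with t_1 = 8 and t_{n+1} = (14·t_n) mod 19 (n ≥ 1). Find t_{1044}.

Computing terms: t_1 = 8,  t_2 = 17,  t_3 = 10,  t_4 = 7,  t_5 = 3,  t_6 = 4,  t_7 = 18,  t_8 = 5,  t_9 = 13,  t_{10} = 11,  t_{11} = 2,  t_{12} = 9,  t_{13} = 12,  t_{14} = 16,  t_{15} = 15,  t_{16} = 1,  t_{17} = 14,  t_{18} = 6,  t_{19} = 8.
Since t_{19} = t_1 = 8, the sequence is periodic with period 18.
So t_{1044} = t_{1 + ((1044-1) mod 18)} = t_{18} = 6.

6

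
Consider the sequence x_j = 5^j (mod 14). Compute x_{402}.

x_1 = 5; x_2 = 11; x_3 = 13; x_4 = 9; x_5 = 3; x_6 = 1; x_7 = 5.
The sequence repeats with period 6.
(402 - 1) mod 6 = 5, so x_{402} = x_6 = 1.

1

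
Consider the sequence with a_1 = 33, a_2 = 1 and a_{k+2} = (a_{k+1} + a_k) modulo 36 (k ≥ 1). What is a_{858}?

Computing terms: a_1 = 33; a_2 = 1; a_3 = 34; a_4 = 35; a_5 = 33; a_6 = 32; a_7 = 29; a_8 = 25; a_9 = 18; a_{10} = 7; a_{11} = 25; a_{12} = 32; a_{13} = 21; a_{14} = 17; a_{15} = 2; a_{16} = 19; a_{17} = 21; a_{18} = 4; a_{19} = 25; a_{20} = 29; a_{21} = 18; a_{22} = 11; a_{23} = 29; a_{24} = 4; a_{25} = 33; a_{26} = 1.
The sequence repeats with period 24.
So a_{858} = a_{1 + ((858-1) mod 24)} = a_{18} = 4.

4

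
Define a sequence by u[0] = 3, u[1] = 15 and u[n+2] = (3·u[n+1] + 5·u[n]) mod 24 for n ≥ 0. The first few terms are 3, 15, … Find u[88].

Computing terms: u[0] = 3,  u[1] = 15,  u[2] = 12,  u[3] = 15,  u[4] = 9,  u[5] = 6,  u[6] = 15,  u[7] = 3,  u[8] = 12,  u[9] = 3,  u[10] = 21,  u[11] = 6,  u[12] = 3,  u[13] = 15.
The sequence repeats with period 12.
(88 - 0) mod 12 = 4, so u[88] = u[4] = 9.

9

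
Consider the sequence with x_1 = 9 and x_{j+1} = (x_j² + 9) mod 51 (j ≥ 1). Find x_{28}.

9

We have x_1 = 9,  x_2 = 39,  x_3 = 0,  x_4 = 9.
The sequence repeats with period 3.
So x_{28} = x_{1 + ((28-1) mod 3)} = x_1 = 9.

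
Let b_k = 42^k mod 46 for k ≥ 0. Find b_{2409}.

b_0 = 1, b_1 = 42, b_2 = 16, b_3 = 28, b_4 = 26, b_5 = 34, b_6 = 2, b_7 = 38, b_8 = 32, b_9 = 10, b_{10} = 6, b_{11} = 22, b_{12} = 4, b_{13} = 30, b_{14} = 18, b_{15} = 20, b_{16} = 12, b_{17} = 44, b_{18} = 8, b_{19} = 14, b_{20} = 36, b_{21} = 40, b_{22} = 24, b_{23} = 42.
Since b_{23} = b_1 = 42, the sequence is eventually periodic: after a pre-period of length 1 it cycles with period 22.
For k ≥ 1, b_k depends only on (k - 1) mod 22. (2409 - 1) mod 22 = 10, so b_{2409} = b_{11} = 22.

22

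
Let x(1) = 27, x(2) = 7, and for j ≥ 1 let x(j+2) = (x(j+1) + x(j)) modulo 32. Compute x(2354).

x(1) = 27, x(2) = 7, x(3) = 2, x(4) = 9, x(5) = 11, x(6) = 20, x(7) = 31, x(8) = 19, x(9) = 18, x(10) = 5, x(11) = 23, x(12) = 28, x(13) = 19, x(14) = 15, x(15) = 2, x(16) = 17, x(17) = 19, x(18) = 4, x(19) = 23, x(20) = 27, x(21) = 18, x(22) = 13, x(23) = 31, x(24) = 12, x(25) = 11, x(26) = 23, x(27) = 2, x(28) = 25, x(29) = 27, x(30) = 20, x(31) = 15, x(32) = 3, x(33) = 18, x(34) = 21, x(35) = 7, x(36) = 28, x(37) = 3, x(38) = 31, x(39) = 2, x(40) = 1, x(41) = 3, x(42) = 4, x(43) = 7, x(44) = 11, x(45) = 18, x(46) = 29, x(47) = 15, x(48) = 12, x(49) = 27, x(50) = 7.
The sequence repeats with period 48.
So x(2354) = x(1 + ((2354-1) mod 48)) = x(2) = 7.

7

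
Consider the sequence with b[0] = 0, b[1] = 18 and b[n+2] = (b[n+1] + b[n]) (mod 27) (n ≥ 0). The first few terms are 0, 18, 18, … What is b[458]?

Computing terms: b[0] = 0; b[1] = 18; b[2] = 18; b[3] = 9; b[4] = 0; b[5] = 9; b[6] = 9; b[7] = 18; b[8] = 0; b[9] = 18.
Since (b[8], b[9]) = (b[0], b[1]) = (0, 18) (two consecutive terms determine the rest), the sequence is periodic with period 8.
(458 - 0) mod 8 = 2, so b[458] = b[2] = 18.

18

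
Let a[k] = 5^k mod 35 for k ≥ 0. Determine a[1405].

5

Listing terms: a[0] = 1; a[1] = 5; a[2] = 25; a[3] = 20; a[4] = 30; a[5] = 10; a[6] = 15; a[7] = 5.
Since a[7] = a[1] = 5, the sequence is eventually periodic: after a pre-period of length 1 it cycles with period 6.
For k ≥ 1, a[k] depends only on (k - 1) mod 6. (1405 - 1) mod 6 = 0, so a[1405] = a[1] = 5.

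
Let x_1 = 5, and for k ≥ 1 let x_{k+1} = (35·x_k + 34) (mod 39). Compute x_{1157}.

x_1 = 5, x_2 = 14, x_3 = 17, x_4 = 5.
The sequence repeats with period 3.
So x_{1157} = x_{1 + ((1157-1) mod 3)} = x_2 = 14.

14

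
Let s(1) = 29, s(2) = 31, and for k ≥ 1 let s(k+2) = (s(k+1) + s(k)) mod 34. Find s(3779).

Computing terms: s(1) = 29, s(2) = 31, s(3) = 26, s(4) = 23, s(5) = 15, s(6) = 4, s(7) = 19, s(8) = 23, s(9) = 8, s(10) = 31, s(11) = 5, s(12) = 2, s(13) = 7, s(14) = 9, s(15) = 16, s(16) = 25, s(17) = 7, s(18) = 32, s(19) = 5, s(20) = 3, s(21) = 8, s(22) = 11, s(23) = 19, s(24) = 30, s(25) = 15, s(26) = 11, s(27) = 26, s(28) = 3, s(29) = 29, s(30) = 32, s(31) = 27, s(32) = 25, s(33) = 18, s(34) = 9, s(35) = 27, s(36) = 2, s(37) = 29, s(38) = 31.
The sequence repeats with period 36.
So s(3779) = s(1 + ((3779-1) mod 36)) = s(35) = 27.

27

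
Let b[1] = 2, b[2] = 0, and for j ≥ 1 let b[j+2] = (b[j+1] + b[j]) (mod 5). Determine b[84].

Computing terms: b[1] = 2, b[2] = 0, b[3] = 2, b[4] = 2, b[5] = 4, b[6] = 1, b[7] = 0, b[8] = 1, b[9] = 1, b[10] = 2, b[11] = 3, b[12] = 0, b[13] = 3, b[14] = 3, b[15] = 1, b[16] = 4, b[17] = 0, b[18] = 4, b[19] = 4, b[20] = 3, b[21] = 2, b[22] = 0.
The sequence repeats with period 20.
(84 - 1) mod 20 = 3, so b[84] = b[4] = 2.

2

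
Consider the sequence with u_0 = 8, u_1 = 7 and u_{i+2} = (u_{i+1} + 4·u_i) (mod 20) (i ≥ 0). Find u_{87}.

7

u_0 = 8, u_1 = 7, u_2 = 19, u_3 = 7, u_4 = 3, u_5 = 11, u_6 = 3, u_7 = 7, u_8 = 19.
Since (u_7, u_8) = (u_1, u_2) = (7, 19) (two consecutive terms determine the rest), the sequence is eventually periodic: after a pre-period of length 1 it cycles with period 6.
For i ≥ 1, u_i depends only on (i - 1) mod 6. (87 - 1) mod 6 = 2, so u_{87} = u_3 = 7.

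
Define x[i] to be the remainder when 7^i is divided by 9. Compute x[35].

4

Listing terms: x[0] = 1; x[1] = 7; x[2] = 4; x[3] = 1.
Since x[3] = x[0] = 1, the sequence is periodic with period 3.
(35 - 0) mod 3 = 2, so x[35] = x[2] = 4.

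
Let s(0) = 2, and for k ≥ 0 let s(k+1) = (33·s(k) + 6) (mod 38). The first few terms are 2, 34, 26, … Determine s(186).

Computing terms: s(0) = 2, s(1) = 34, s(2) = 26, s(3) = 28, s(4) = 18, s(5) = 30, s(6) = 8, s(7) = 4, s(8) = 24, s(9) = 0, s(10) = 6, s(11) = 14, s(12) = 12, s(13) = 22, s(14) = 10, s(15) = 32, s(16) = 36, s(17) = 16, s(18) = 2.
The sequence repeats with period 18.
(186 - 0) mod 18 = 6, so s(186) = s(6) = 8.

8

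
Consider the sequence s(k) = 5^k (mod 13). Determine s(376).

Listing terms: s(1) = 5; s(2) = 12; s(3) = 8; s(4) = 1; s(5) = 5.
The sequence repeats with period 4.
(376 - 1) mod 4 = 3, so s(376) = s(4) = 1.

1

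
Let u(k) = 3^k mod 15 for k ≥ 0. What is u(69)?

u(0) = 1, u(1) = 3, u(2) = 9, u(3) = 12, u(4) = 6, u(5) = 3.
Since u(5) = u(1) = 3, the sequence is eventually periodic: after a pre-period of length 1 it cycles with period 4.
For k ≥ 1, u(k) depends only on (k - 1) mod 4. (69 - 1) mod 4 = 0, so u(69) = u(1) = 3.

3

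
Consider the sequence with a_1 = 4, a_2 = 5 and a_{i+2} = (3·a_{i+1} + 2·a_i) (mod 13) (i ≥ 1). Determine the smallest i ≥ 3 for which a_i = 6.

6

We have a_1 = 4,  a_2 = 5,  a_3 = 10,  a_4 = 1,  a_5 = 10,  a_6 = 6,  a_7 = 12,  a_8 = 9,  a_9 = 12,  a_{10} = 2,  a_{11} = 4,  a_{12} = 3,  a_{13} = 4,  a_{14} = 5.
The sequence repeats with period 12.
The value 6 first appears (with i ≥ 3) at a_6.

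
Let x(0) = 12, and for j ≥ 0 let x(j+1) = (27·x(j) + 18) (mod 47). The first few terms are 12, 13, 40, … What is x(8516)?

14

Listing terms: x(0) = 12; x(1) = 13; x(2) = 40; x(3) = 17; x(4) = 7; x(5) = 19; x(6) = 14; x(7) = 20; x(8) = 41; x(9) = 44; x(10) = 31; x(11) = 9; x(12) = 26; x(13) = 15; x(14) = 0; x(15) = 18; x(16) = 34; x(17) = 43; x(18) = 4; x(19) = 32; x(20) = 36; x(21) = 3; x(22) = 5; x(23) = 12.
The sequence repeats with period 23.
So x(8516) = x(0 + ((8516-0) mod 23)) = x(6) = 14.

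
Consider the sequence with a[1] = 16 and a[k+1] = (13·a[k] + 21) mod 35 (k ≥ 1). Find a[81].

16

Computing terms: a[1] = 16, a[2] = 19, a[3] = 23, a[4] = 5, a[5] = 16.
Since a[5] = a[1] = 16, the sequence is periodic with period 4.
So a[81] = a[1 + ((81-1) mod 4)] = a[1] = 16.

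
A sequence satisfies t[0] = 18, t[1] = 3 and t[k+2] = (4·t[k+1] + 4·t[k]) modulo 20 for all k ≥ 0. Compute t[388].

8

We have t[0] = 18, t[1] = 3, t[2] = 4, t[3] = 8, t[4] = 8, t[5] = 4, t[6] = 8.
Since (t[5], t[6]) = (t[2], t[3]) = (4, 8) (two consecutive terms determine the rest), the sequence is eventually periodic: after a pre-period of length 2 it cycles with period 3.
For k ≥ 2, t[k] depends only on (k - 2) mod 3. (388 - 2) mod 3 = 2, so t[388] = t[4] = 8.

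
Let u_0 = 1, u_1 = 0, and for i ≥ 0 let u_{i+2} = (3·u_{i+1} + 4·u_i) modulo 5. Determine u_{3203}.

2

Listing terms: u_0 = 1; u_1 = 0; u_2 = 4; u_3 = 2; u_4 = 2; u_5 = 4; u_6 = 0; u_7 = 1; u_8 = 3; u_9 = 3; u_{10} = 1; u_{11} = 0.
Since (u_{10}, u_{11}) = (u_0, u_1) = (1, 0) (two consecutive terms determine the rest), the sequence is periodic with period 10.
(3203 - 0) mod 10 = 3, so u_{3203} = u_3 = 2.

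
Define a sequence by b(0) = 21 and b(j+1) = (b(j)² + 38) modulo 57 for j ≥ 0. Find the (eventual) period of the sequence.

We have b(0) = 21; b(1) = 23; b(2) = 54; b(3) = 47; b(4) = 24; b(5) = 44; b(6) = 36; b(7) = 23.
Since b(7) = b(1) = 23, the sequence is eventually periodic: after a pre-period of length 1 it cycles with period 6.

6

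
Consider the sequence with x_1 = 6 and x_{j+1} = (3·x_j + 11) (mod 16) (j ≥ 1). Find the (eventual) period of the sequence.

8

x_1 = 6, x_2 = 13, x_3 = 2, x_4 = 1, x_5 = 14, x_6 = 5, x_7 = 10, x_8 = 9, x_9 = 6.
The sequence repeats with period 8.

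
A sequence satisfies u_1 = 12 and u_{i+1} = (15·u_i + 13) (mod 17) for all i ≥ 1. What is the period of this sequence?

u_1 = 12, u_2 = 6, u_3 = 1, u_4 = 11, u_5 = 8, u_6 = 14, u_7 = 2, u_8 = 9, u_9 = 12.
The sequence repeats with period 8.

8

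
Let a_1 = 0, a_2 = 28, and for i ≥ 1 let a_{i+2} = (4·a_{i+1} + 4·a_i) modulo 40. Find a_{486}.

32

Listing terms: a_1 = 0, a_2 = 28, a_3 = 32, a_4 = 0, a_5 = 8, a_6 = 32, a_7 = 0.
Since (a_6, a_7) = (a_3, a_4) = (32, 0) (two consecutive terms determine the rest), the sequence is eventually periodic: after a pre-period of length 2 it cycles with period 3.
For i ≥ 3, a_i depends only on (i - 3) mod 3. (486 - 3) mod 3 = 0, so a_{486} = a_3 = 32.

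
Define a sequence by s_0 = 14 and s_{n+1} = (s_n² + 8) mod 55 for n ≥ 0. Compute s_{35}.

Computing terms: s_0 = 14; s_1 = 39; s_2 = 44; s_3 = 19; s_4 = 39.
Since s_4 = s_1 = 39, the sequence is eventually periodic: after a pre-period of length 1 it cycles with period 3.
For n ≥ 1, s_n depends only on (n - 1) mod 3. (35 - 1) mod 3 = 1, so s_{35} = s_2 = 44.

44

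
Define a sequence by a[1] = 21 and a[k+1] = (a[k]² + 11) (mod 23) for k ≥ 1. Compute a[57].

17

a[1] = 21,  a[2] = 15,  a[3] = 6,  a[4] = 1,  a[5] = 12,  a[6] = 17,  a[7] = 1.
Since a[7] = a[4] = 1, the sequence is eventually periodic: after a pre-period of length 3 it cycles with period 3.
For k ≥ 4, a[k] depends only on (k - 4) mod 3. (57 - 4) mod 3 = 2, so a[57] = a[6] = 17.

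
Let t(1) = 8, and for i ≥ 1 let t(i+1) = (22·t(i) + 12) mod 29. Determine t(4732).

t(1) = 8; t(2) = 14; t(3) = 1; t(4) = 5; t(5) = 6; t(6) = 28; t(7) = 19; t(8) = 24; t(9) = 18; t(10) = 2; t(11) = 27; t(12) = 26; t(13) = 4; t(14) = 13; t(15) = 8.
Since t(15) = t(1) = 8, the sequence is periodic with period 14.
(4732 - 1) mod 14 = 13, so t(4732) = t(14) = 13.

13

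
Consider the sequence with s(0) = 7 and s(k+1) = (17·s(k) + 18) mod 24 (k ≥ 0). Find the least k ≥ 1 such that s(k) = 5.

We have s(0) = 7,  s(1) = 17,  s(2) = 19,  s(3) = 5,  s(4) = 7.
The sequence repeats with period 4.
The value 5 first appears (with k ≥ 1) at s(3).

3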